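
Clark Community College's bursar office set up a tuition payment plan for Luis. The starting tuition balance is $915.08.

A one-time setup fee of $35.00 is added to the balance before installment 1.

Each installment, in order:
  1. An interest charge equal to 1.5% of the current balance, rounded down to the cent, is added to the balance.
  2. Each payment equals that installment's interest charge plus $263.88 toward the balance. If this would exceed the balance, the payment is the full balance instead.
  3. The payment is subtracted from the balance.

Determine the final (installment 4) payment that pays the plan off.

Installment 1: opening $950.08; interest $14.25 → $964.33; payment $278.13; balance $686.20
Installment 2: opening $686.20; interest $10.29 → $696.49; payment $274.17; balance $422.32
Installment 3: opening $422.32; interest $6.33 → $428.65; payment $270.21; balance $158.44
Installment 4: opening $158.44; interest $2.37 → $160.81; payment $160.81; balance $0.00

$160.81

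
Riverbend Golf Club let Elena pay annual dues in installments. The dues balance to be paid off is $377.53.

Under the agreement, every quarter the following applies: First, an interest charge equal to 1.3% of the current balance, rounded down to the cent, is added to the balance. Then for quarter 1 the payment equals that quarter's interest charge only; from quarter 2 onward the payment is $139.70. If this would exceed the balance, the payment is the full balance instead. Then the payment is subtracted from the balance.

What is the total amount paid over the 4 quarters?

$391.86

Quarter 1: $377.53 +$4.90 interest = $382.43; pay $4.90 → $377.53
Quarter 2: $377.53 +$4.90 interest = $382.43; pay $139.70 → $242.73
Quarter 3: $242.73 +$3.15 interest = $245.88; pay $139.70 → $106.18
Quarter 4: $106.18 +$1.38 interest = $107.56; pay $107.56 → $0.00
Total paid: $391.86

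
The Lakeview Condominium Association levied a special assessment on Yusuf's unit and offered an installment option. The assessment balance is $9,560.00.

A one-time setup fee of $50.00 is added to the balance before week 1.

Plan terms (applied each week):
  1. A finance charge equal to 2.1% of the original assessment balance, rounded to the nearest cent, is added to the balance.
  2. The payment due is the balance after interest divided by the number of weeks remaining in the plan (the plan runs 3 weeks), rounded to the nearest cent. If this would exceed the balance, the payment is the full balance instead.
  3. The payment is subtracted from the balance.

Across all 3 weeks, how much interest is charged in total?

$602.28

# | Opening | Interest | Payment | End bal
1 | $9,610.00 | $200.76 | $3,270.25 | $6,540.51
2 | $6,540.51 | $200.76 | $3,370.64 | $3,370.63
3 | $3,370.63 | $200.76 | $3,571.39 | $0.00
Total interest: $200.76 + $200.76 + $200.76 = $602.28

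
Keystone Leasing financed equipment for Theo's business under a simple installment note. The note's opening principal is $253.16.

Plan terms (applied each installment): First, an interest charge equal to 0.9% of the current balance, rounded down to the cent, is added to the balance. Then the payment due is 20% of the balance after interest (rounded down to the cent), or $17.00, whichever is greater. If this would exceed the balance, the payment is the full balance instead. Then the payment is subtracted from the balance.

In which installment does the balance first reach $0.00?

11

Installment 1: $253.16 +$2.27 interest = $255.43; pay $51.08 → $204.35
Installment 2: $204.35 +$1.83 interest = $206.18; pay $41.23 → $164.95
Installment 3: $164.95 +$1.48 interest = $166.43; pay $33.28 → $133.15
Installment 4: $133.15 +$1.19 interest = $134.34; pay $26.86 → $107.48
Installment 5: $107.48 +$0.96 interest = $108.44; pay $21.68 → $86.76
Installment 6: $86.76 +$0.78 interest = $87.54; pay $17.50 → $70.04
Installment 7: $70.04 +$0.63 interest = $70.67; pay $17.00 → $53.67
Installment 8: $53.67 +$0.48 interest = $54.15; pay $17.00 → $37.15
Installment 9: $37.15 +$0.33 interest = $37.48; pay $17.00 → $20.48
Installment 10: $20.48 +$0.18 interest = $20.66; pay $17.00 → $3.66
Installment 11: $3.66 +$0.03 interest = $3.69; pay $3.69 → $0.00
Balance reaches $0.00 in installment 11.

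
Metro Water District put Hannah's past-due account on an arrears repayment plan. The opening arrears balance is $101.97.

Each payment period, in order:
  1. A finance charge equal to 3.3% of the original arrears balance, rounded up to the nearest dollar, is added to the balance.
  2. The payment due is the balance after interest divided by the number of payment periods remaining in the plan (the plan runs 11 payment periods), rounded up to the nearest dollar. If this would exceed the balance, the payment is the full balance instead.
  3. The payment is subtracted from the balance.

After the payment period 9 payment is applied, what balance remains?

# | Opening | Interest | Payment | End bal
1 | $101.97 | $4.00 | $10.00 | $95.97
2 | $95.97 | $4.00 | $10.00 | $89.97
3 | $89.97 | $4.00 | $11.00 | $82.97
4 | $82.97 | $4.00 | $11.00 | $75.97
5 | $75.97 | $4.00 | $12.00 | $67.97
6 | $67.97 | $4.00 | $12.00 | $59.97
7 | $59.97 | $4.00 | $13.00 | $50.97
8 | $50.97 | $4.00 | $14.00 | $40.97
9 | $40.97 | $4.00 | $15.00 | $29.97

$29.97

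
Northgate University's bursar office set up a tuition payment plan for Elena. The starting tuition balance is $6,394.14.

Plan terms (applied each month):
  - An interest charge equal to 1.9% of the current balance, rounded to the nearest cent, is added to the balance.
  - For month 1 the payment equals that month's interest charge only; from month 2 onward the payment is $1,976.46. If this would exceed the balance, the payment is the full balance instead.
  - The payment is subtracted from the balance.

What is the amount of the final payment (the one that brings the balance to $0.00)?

Month 1: $6,394.14 +$121.49 interest = $6,515.63; pay $121.49 → $6,394.14
Month 2: $6,394.14 +$121.49 interest = $6,515.63; pay $1,976.46 → $4,539.17
Month 3: $4,539.17 +$86.24 interest = $4,625.41; pay $1,976.46 → $2,648.95
Month 4: $2,648.95 +$50.33 interest = $2,699.28; pay $1,976.46 → $722.82
Month 5: $722.82 +$13.73 interest = $736.55; pay $736.55 → $0.00

$736.55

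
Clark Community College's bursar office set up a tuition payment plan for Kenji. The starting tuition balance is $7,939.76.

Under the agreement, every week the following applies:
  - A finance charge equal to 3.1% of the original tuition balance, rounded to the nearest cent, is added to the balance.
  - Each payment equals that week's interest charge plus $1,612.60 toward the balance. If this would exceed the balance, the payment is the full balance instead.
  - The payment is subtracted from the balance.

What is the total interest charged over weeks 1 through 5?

$1,230.65

Week 1: opening $7,939.76; interest $246.13 → $8,185.89; payment $1,858.73; balance $6,327.16
Week 2: opening $6,327.16; interest $246.13 → $6,573.29; payment $1,858.73; balance $4,714.56
Week 3: opening $4,714.56; interest $246.13 → $4,960.69; payment $1,858.73; balance $3,101.96
Week 4: opening $3,101.96; interest $246.13 → $3,348.09; payment $1,858.73; balance $1,489.36
Week 5: opening $1,489.36; interest $246.13 → $1,735.49; payment $1,735.49; balance $0.00
Total interest: $246.13 + $246.13 + $246.13 + $246.13 + $246.13 = $1,230.65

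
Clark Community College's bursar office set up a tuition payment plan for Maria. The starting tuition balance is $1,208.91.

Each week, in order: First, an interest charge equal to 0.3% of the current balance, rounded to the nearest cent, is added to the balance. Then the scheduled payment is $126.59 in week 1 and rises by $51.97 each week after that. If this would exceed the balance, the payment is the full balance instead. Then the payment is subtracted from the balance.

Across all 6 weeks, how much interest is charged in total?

Week 1: $1,208.91 +$3.63 interest = $1,212.54; pay $126.59 → $1,085.95
Week 2: $1,085.95 +$3.26 interest = $1,089.21; pay $178.56 → $910.65
Week 3: $910.65 +$2.73 interest = $913.38; pay $230.53 → $682.85
Week 4: $682.85 +$2.05 interest = $684.90; pay $282.50 → $402.40
Week 5: $402.40 +$1.21 interest = $403.61; pay $334.47 → $69.14
Week 6: $69.14 +$0.21 interest = $69.35; pay $69.35 → $0.00
Total interest: $3.63 + $3.26 + $2.73 + $2.05 + $1.21 + $0.21 = $13.09

$13.09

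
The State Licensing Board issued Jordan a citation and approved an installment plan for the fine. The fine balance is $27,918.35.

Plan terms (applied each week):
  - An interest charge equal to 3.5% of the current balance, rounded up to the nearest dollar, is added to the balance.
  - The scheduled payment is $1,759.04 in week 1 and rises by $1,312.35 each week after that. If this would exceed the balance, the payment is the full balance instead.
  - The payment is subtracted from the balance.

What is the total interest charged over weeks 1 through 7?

$4,568.00

# | Opening | Interest | Payment | End bal
1 | $27,918.35 | $978.00 | $1,759.04 | $27,137.31
2 | $27,137.31 | $950.00 | $3,071.39 | $25,015.92
3 | $25,015.92 | $876.00 | $4,383.74 | $21,508.18
4 | $21,508.18 | $753.00 | $5,696.09 | $16,565.09
5 | $16,565.09 | $580.00 | $7,008.44 | $10,136.65
6 | $10,136.65 | $355.00 | $8,320.79 | $2,170.86
7 | $2,170.86 | $76.00 | $2,246.86 | $0.00
Total interest: $978.00 + $950.00 + $876.00 + $753.00 + $580.00 + $355.00 + $76.00 = $4,568.00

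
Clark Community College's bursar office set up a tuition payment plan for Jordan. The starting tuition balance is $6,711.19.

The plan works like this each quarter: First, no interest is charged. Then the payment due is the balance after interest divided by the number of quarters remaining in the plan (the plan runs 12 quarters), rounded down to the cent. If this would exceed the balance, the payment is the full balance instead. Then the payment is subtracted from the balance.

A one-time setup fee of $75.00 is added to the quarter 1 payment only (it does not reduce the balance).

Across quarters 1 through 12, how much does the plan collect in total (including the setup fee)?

# | Opening | Payment | Fee | End bal
1 | $6,711.19 | $559.26 | $75.00 | $6,151.93
2 | $6,151.93 | $559.26 | — | $5,592.67
3 | $5,592.67 | $559.26 | — | $5,033.41
4 | $5,033.41 | $559.26 | — | $4,474.15
5 | $4,474.15 | $559.26 | — | $3,914.89
6 | $3,914.89 | $559.27 | — | $3,355.62
7 | $3,355.62 | $559.27 | — | $2,796.35
8 | $2,796.35 | $559.27 | — | $2,237.08
9 | $2,237.08 | $559.27 | — | $1,677.81
10 | $1,677.81 | $559.27 | — | $1,118.54
11 | $1,118.54 | $559.27 | — | $559.27
12 | $559.27 | $559.27 | — | $0.00
Total paid: $6,786.19

$6,786.19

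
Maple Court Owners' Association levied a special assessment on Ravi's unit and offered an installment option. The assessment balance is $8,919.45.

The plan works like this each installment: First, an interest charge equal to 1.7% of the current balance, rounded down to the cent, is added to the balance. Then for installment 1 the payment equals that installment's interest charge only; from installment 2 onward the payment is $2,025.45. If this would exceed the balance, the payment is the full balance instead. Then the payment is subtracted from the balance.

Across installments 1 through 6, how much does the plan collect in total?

$9,505.20

Installment 1: $8,919.45 +$151.63 interest = $9,071.08; pay $151.63 → $8,919.45
Installment 2: $8,919.45 +$151.63 interest = $9,071.08; pay $2,025.45 → $7,045.63
Installment 3: $7,045.63 +$119.77 interest = $7,165.40; pay $2,025.45 → $5,139.95
Installment 4: $5,139.95 +$87.37 interest = $5,227.32; pay $2,025.45 → $3,201.87
Installment 5: $3,201.87 +$54.43 interest = $3,256.30; pay $2,025.45 → $1,230.85
Installment 6: $1,230.85 +$20.92 interest = $1,251.77; pay $1,251.77 → $0.00
Total paid: $9,505.20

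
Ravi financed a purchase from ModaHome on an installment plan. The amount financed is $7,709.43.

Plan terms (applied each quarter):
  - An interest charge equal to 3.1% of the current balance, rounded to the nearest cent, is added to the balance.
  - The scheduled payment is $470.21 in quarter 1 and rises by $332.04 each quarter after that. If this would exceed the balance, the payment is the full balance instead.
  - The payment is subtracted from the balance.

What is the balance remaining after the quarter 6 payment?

Quarter 1: $7,709.43 +$238.99 interest = $7,948.42; pay $470.21 → $7,478.21
Quarter 2: $7,478.21 +$231.82 interest = $7,710.03; pay $802.25 → $6,907.78
Quarter 3: $6,907.78 +$214.14 interest = $7,121.92; pay $1,134.29 → $5,987.63
Quarter 4: $5,987.63 +$185.62 interest = $6,173.25; pay $1,466.33 → $4,706.92
Quarter 5: $4,706.92 +$145.91 interest = $4,852.83; pay $1,798.37 → $3,054.46
Quarter 6: $3,054.46 +$94.69 interest = $3,149.15; pay $2,130.41 → $1,018.74

$1,018.74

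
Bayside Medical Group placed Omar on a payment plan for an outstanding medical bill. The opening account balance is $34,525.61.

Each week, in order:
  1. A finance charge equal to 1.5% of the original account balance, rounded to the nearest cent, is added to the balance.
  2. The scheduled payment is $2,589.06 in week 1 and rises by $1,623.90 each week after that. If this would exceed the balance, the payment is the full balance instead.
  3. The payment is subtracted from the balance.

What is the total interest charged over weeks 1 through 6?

Week 1: opening $34,525.61; interest $517.88 → $35,043.49; payment $2,589.06; balance $32,454.43
Week 2: opening $32,454.43; interest $517.88 → $32,972.31; payment $4,212.96; balance $28,759.35
Week 3: opening $28,759.35; interest $517.88 → $29,277.23; payment $5,836.86; balance $23,440.37
Week 4: opening $23,440.37; interest $517.88 → $23,958.25; payment $7,460.76; balance $16,497.49
Week 5: opening $16,497.49; interest $517.88 → $17,015.37; payment $9,084.66; balance $7,930.71
Week 6: opening $7,930.71; interest $517.88 → $8,448.59; payment $8,448.59; balance $0.00
Total interest: $517.88 + $517.88 + $517.88 + $517.88 + $517.88 + $517.88 = $3,107.28

$3,107.28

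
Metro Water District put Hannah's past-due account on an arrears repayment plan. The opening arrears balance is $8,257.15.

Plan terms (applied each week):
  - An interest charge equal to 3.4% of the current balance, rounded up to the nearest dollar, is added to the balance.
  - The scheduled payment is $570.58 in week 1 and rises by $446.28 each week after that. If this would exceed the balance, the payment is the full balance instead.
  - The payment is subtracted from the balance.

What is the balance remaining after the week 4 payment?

Week 1: $8,257.15 +$281.00 interest = $8,538.15; pay $570.58 → $7,967.57
Week 2: $7,967.57 +$271.00 interest = $8,238.57; pay $1,016.86 → $7,221.71
Week 3: $7,221.71 +$246.00 interest = $7,467.71; pay $1,463.14 → $6,004.57
Week 4: $6,004.57 +$205.00 interest = $6,209.57; pay $1,909.42 → $4,300.15

$4,300.15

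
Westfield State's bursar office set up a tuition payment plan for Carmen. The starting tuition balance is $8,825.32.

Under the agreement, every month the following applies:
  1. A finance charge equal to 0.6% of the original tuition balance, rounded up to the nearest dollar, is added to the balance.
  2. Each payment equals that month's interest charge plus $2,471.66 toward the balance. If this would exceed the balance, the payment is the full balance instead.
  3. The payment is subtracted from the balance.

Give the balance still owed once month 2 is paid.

$3,882.00

# | Opening | Interest | Payment | End bal
1 | $8,825.32 | $53.00 | $2,524.66 | $6,353.66
2 | $6,353.66 | $53.00 | $2,524.66 | $3,882.00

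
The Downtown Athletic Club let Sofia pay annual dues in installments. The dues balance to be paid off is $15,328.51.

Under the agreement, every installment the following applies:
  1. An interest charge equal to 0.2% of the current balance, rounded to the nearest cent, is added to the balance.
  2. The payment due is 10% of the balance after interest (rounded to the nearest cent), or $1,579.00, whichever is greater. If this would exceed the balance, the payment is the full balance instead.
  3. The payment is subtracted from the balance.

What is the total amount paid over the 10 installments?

$15,494.98

Installment 1: opening $15,328.51; interest $30.66 → $15,359.17; payment $1,579.00; balance $13,780.17
Installment 2: opening $13,780.17; interest $27.56 → $13,807.73; payment $1,579.00; balance $12,228.73
Installment 3: opening $12,228.73; interest $24.46 → $12,253.19; payment $1,579.00; balance $10,674.19
Installment 4: opening $10,674.19; interest $21.35 → $10,695.54; payment $1,579.00; balance $9,116.54
Installment 5: opening $9,116.54; interest $18.23 → $9,134.77; payment $1,579.00; balance $7,555.77
Installment 6: opening $7,555.77; interest $15.11 → $7,570.88; payment $1,579.00; balance $5,991.88
Installment 7: opening $5,991.88; interest $11.98 → $6,003.86; payment $1,579.00; balance $4,424.86
Installment 8: opening $4,424.86; interest $8.85 → $4,433.71; payment $1,579.00; balance $2,854.71
Installment 9: opening $2,854.71; interest $5.71 → $2,860.42; payment $1,579.00; balance $1,281.42
Installment 10: opening $1,281.42; interest $2.56 → $1,283.98; payment $1,283.98; balance $0.00
Total paid: $15,494.98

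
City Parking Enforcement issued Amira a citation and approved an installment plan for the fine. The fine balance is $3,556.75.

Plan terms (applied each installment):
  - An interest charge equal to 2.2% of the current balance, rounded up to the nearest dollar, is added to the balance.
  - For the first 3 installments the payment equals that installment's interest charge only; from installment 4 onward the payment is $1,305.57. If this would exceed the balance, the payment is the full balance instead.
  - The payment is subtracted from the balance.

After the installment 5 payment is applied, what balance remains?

Installment 1: opening $3,556.75; interest $79.00 → $3,635.75; payment $79.00; balance $3,556.75
Installment 2: opening $3,556.75; interest $79.00 → $3,635.75; payment $79.00; balance $3,556.75
Installment 3: opening $3,556.75; interest $79.00 → $3,635.75; payment $79.00; balance $3,556.75
Installment 4: opening $3,556.75; interest $79.00 → $3,635.75; payment $1,305.57; balance $2,330.18
Installment 5: opening $2,330.18; interest $52.00 → $2,382.18; payment $1,305.57; balance $1,076.61

$1,076.61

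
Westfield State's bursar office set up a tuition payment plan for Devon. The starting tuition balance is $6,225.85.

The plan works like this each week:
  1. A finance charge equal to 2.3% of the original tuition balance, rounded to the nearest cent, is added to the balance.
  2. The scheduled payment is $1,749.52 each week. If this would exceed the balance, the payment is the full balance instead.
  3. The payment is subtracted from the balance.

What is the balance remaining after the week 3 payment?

$1,406.86

# | Opening | Interest | Payment | End bal
1 | $6,225.85 | $143.19 | $1,749.52 | $4,619.52
2 | $4,619.52 | $143.19 | $1,749.52 | $3,013.19
3 | $3,013.19 | $143.19 | $1,749.52 | $1,406.86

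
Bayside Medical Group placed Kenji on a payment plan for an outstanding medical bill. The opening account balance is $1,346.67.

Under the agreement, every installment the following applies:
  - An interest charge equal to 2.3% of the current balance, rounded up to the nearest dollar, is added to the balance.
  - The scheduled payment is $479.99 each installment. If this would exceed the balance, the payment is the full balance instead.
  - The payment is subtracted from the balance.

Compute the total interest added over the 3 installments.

$63.00

Installment 1: $1,346.67 +$31.00 interest = $1,377.67; pay $479.99 → $897.68
Installment 2: $897.68 +$21.00 interest = $918.68; pay $479.99 → $438.69
Installment 3: $438.69 +$11.00 interest = $449.69; pay $449.69 → $0.00
Total interest: $31.00 + $21.00 + $11.00 = $63.00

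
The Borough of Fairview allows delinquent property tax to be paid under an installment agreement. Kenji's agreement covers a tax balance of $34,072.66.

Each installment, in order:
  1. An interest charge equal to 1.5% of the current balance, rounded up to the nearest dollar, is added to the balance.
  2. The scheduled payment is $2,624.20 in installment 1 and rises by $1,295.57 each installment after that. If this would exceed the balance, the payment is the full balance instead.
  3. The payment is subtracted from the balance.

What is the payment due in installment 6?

Installment 1: opening $34,072.66; interest $512.00 → $34,584.66; payment $2,624.20; balance $31,960.46
Installment 2: opening $31,960.46; interest $480.00 → $32,440.46; payment $3,919.77; balance $28,520.69
Installment 3: opening $28,520.69; interest $428.00 → $28,948.69; payment $5,215.34; balance $23,733.35
Installment 4: opening $23,733.35; interest $357.00 → $24,090.35; payment $6,510.91; balance $17,579.44
Installment 5: opening $17,579.44; interest $264.00 → $17,843.44; payment $7,806.48; balance $10,036.96
Installment 6: opening $10,036.96; interest $151.00 → $10,187.96; payment $9,102.05; balance $1,085.91

$9,102.05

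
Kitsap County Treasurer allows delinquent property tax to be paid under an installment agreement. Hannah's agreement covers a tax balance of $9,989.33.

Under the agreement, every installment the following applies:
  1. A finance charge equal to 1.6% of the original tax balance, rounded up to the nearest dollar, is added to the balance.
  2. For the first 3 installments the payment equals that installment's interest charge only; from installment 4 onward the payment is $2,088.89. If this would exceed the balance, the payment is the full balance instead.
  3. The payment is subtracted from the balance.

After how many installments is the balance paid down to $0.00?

9

Installment 1: opening $9,989.33; interest $160.00 → $10,149.33; payment $160.00; balance $9,989.33
Installment 2: opening $9,989.33; interest $160.00 → $10,149.33; payment $160.00; balance $9,989.33
Installment 3: opening $9,989.33; interest $160.00 → $10,149.33; payment $160.00; balance $9,989.33
Installment 4: opening $9,989.33; interest $160.00 → $10,149.33; payment $2,088.89; balance $8,060.44
Installment 5: opening $8,060.44; interest $160.00 → $8,220.44; payment $2,088.89; balance $6,131.55
Installment 6: opening $6,131.55; interest $160.00 → $6,291.55; payment $2,088.89; balance $4,202.66
Installment 7: opening $4,202.66; interest $160.00 → $4,362.66; payment $2,088.89; balance $2,273.77
Installment 8: opening $2,273.77; interest $160.00 → $2,433.77; payment $2,088.89; balance $344.88
Installment 9: opening $344.88; interest $160.00 → $504.88; payment $504.88; balance $0.00
Balance reaches $0.00 in installment 9.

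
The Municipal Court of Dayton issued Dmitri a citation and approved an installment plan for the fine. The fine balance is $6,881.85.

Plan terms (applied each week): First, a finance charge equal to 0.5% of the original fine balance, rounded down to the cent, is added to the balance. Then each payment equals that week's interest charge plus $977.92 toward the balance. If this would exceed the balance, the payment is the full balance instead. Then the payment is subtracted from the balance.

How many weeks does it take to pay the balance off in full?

# | Opening | Interest | Payment | End bal
1 | $6,881.85 | $34.40 | $1,012.32 | $5,903.93
2 | $5,903.93 | $34.40 | $1,012.32 | $4,926.01
3 | $4,926.01 | $34.40 | $1,012.32 | $3,948.09
4 | $3,948.09 | $34.40 | $1,012.32 | $2,970.17
5 | $2,970.17 | $34.40 | $1,012.32 | $1,992.25
6 | $1,992.25 | $34.40 | $1,012.32 | $1,014.33
7 | $1,014.33 | $34.40 | $1,012.32 | $36.41
8 | $36.41 | $34.40 | $70.81 | $0.00
Balance reaches $0.00 in week 8.

8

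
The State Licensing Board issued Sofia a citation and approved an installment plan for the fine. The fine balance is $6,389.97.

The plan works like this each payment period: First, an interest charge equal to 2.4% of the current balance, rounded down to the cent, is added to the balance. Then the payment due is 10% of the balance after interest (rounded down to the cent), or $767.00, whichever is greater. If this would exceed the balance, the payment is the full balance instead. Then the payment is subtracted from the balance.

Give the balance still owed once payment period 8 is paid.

Payment period 1: opening $6,389.97; interest $153.35 → $6,543.32; payment $767.00; balance $5,776.32
Payment period 2: opening $5,776.32; interest $138.63 → $5,914.95; payment $767.00; balance $5,147.95
Payment period 3: opening $5,147.95; interest $123.55 → $5,271.50; payment $767.00; balance $4,504.50
Payment period 4: opening $4,504.50; interest $108.10 → $4,612.60; payment $767.00; balance $3,845.60
Payment period 5: opening $3,845.60; interest $92.29 → $3,937.89; payment $767.00; balance $3,170.89
Payment period 6: opening $3,170.89; interest $76.10 → $3,246.99; payment $767.00; balance $2,479.99
Payment period 7: opening $2,479.99; interest $59.51 → $2,539.50; payment $767.00; balance $1,772.50
Payment period 8: opening $1,772.50; interest $42.54 → $1,815.04; payment $767.00; balance $1,048.04

$1,048.04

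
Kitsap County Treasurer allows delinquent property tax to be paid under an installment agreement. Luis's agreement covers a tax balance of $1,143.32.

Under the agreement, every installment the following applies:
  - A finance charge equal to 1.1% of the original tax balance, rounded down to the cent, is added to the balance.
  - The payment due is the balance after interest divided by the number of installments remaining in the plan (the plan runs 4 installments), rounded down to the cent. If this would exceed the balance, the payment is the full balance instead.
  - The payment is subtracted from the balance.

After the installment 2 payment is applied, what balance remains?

$586.33

# | Opening | Interest | Payment | End bal
1 | $1,143.32 | $12.57 | $288.97 | $866.92
2 | $866.92 | $12.57 | $293.16 | $586.33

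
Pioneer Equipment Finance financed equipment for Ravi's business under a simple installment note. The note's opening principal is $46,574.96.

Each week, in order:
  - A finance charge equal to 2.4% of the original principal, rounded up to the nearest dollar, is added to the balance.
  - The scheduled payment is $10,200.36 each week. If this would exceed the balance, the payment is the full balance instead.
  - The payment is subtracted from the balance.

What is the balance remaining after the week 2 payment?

$28,410.24

# | Opening | Interest | Payment | End bal
1 | $46,574.96 | $1,118.00 | $10,200.36 | $37,492.60
2 | $37,492.60 | $1,118.00 | $10,200.36 | $28,410.24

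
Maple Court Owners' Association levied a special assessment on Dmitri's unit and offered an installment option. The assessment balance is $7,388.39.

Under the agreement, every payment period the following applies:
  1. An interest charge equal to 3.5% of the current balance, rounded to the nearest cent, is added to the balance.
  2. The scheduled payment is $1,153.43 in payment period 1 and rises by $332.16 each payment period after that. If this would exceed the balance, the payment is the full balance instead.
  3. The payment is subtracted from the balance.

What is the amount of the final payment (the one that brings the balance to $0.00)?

Payment period 1: opening $7,388.39; interest $258.59 → $7,646.98; payment $1,153.43; balance $6,493.55
Payment period 2: opening $6,493.55; interest $227.27 → $6,720.82; payment $1,485.59; balance $5,235.23
Payment period 3: opening $5,235.23; interest $183.23 → $5,418.46; payment $1,817.75; balance $3,600.71
Payment period 4: opening $3,600.71; interest $126.02 → $3,726.73; payment $2,149.91; balance $1,576.82
Payment period 5: opening $1,576.82; interest $55.19 → $1,632.01; payment $1,632.01; balance $0.00

$1,632.01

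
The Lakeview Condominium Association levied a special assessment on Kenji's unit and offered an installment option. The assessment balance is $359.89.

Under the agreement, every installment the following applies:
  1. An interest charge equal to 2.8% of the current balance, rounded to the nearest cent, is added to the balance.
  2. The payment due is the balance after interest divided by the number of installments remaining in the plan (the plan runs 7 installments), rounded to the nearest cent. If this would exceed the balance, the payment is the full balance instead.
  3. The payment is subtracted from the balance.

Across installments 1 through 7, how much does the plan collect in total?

# | Opening | Interest | Payment | End bal
1 | $359.89 | $10.08 | $52.85 | $317.12
2 | $317.12 | $8.88 | $54.33 | $271.67
3 | $271.67 | $7.61 | $55.86 | $223.42
4 | $223.42 | $6.26 | $57.42 | $172.26
5 | $172.26 | $4.82 | $59.03 | $118.05
6 | $118.05 | $3.31 | $60.68 | $60.68
7 | $60.68 | $1.70 | $62.38 | $0.00
Total paid: $402.55

$402.55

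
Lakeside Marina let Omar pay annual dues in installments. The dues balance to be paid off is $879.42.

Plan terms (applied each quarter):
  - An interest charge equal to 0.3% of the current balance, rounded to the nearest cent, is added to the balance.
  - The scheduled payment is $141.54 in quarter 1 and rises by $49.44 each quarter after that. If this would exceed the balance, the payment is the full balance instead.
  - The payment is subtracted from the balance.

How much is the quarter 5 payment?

$24.15

Quarter 1: $879.42 +$2.64 interest = $882.06; pay $141.54 → $740.52
Quarter 2: $740.52 +$2.22 interest = $742.74; pay $190.98 → $551.76
Quarter 3: $551.76 +$1.66 interest = $553.42; pay $240.42 → $313.00
Quarter 4: $313.00 +$0.94 interest = $313.94; pay $289.86 → $24.08
Quarter 5: $24.08 +$0.07 interest = $24.15; pay $24.15 → $0.00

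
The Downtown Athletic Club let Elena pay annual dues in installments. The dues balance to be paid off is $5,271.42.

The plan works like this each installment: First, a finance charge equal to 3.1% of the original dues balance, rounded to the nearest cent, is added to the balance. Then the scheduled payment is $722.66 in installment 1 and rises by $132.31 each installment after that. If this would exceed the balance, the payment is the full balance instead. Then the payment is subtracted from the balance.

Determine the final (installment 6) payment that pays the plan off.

$1,315.48

Installment 1: $5,271.42 +$163.41 interest = $5,434.83; pay $722.66 → $4,712.17
Installment 2: $4,712.17 +$163.41 interest = $4,875.58; pay $854.97 → $4,020.61
Installment 3: $4,020.61 +$163.41 interest = $4,184.02; pay $987.28 → $3,196.74
Installment 4: $3,196.74 +$163.41 interest = $3,360.15; pay $1,119.59 → $2,240.56
Installment 5: $2,240.56 +$163.41 interest = $2,403.97; pay $1,251.90 → $1,152.07
Installment 6: $1,152.07 +$163.41 interest = $1,315.48; pay $1,315.48 → $0.00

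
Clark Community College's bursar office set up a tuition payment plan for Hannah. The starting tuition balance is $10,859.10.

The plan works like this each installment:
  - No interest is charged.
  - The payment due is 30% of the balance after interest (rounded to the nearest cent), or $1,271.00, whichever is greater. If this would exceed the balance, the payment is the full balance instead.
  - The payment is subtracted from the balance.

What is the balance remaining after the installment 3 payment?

Installment 1: $10,859.10 − $3,257.73 → $7,601.37
Installment 2: $7,601.37 − $2,280.41 → $5,320.96
Installment 3: $5,320.96 − $1,596.29 → $3,724.67

$3,724.67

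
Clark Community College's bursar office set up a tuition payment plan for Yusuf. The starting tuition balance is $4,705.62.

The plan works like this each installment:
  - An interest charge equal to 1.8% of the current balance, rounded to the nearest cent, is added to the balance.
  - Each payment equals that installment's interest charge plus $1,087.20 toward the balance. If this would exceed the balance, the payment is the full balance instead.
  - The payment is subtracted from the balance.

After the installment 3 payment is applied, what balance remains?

$1,444.02

Installment 1: opening $4,705.62; interest $84.70 → $4,790.32; payment $1,171.90; balance $3,618.42
Installment 2: opening $3,618.42; interest $65.13 → $3,683.55; payment $1,152.33; balance $2,531.22
Installment 3: opening $2,531.22; interest $45.56 → $2,576.78; payment $1,132.76; balance $1,444.02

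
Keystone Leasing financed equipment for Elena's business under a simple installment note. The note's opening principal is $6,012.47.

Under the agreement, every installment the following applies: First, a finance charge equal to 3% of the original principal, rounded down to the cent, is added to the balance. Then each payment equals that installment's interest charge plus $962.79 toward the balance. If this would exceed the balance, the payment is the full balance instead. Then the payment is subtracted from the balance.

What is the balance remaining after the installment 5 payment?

$1,198.52

Installment 1: $6,012.47 +$180.37 interest = $6,192.84; pay $1,143.16 → $5,049.68
Installment 2: $5,049.68 +$180.37 interest = $5,230.05; pay $1,143.16 → $4,086.89
Installment 3: $4,086.89 +$180.37 interest = $4,267.26; pay $1,143.16 → $3,124.10
Installment 4: $3,124.10 +$180.37 interest = $3,304.47; pay $1,143.16 → $2,161.31
Installment 5: $2,161.31 +$180.37 interest = $2,341.68; pay $1,143.16 → $1,198.52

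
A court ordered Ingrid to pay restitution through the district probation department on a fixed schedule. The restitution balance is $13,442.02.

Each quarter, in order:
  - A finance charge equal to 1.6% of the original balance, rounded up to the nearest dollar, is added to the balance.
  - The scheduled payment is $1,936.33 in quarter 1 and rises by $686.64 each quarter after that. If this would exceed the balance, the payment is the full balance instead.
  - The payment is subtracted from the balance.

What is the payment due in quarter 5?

$2,656.86

# | Opening | Interest | Payment | End bal
1 | $13,442.02 | $216.00 | $1,936.33 | $11,721.69
2 | $11,721.69 | $216.00 | $2,622.97 | $9,314.72
3 | $9,314.72 | $216.00 | $3,309.61 | $6,221.11
4 | $6,221.11 | $216.00 | $3,996.25 | $2,440.86
5 | $2,440.86 | $216.00 | $2,656.86 | $0.00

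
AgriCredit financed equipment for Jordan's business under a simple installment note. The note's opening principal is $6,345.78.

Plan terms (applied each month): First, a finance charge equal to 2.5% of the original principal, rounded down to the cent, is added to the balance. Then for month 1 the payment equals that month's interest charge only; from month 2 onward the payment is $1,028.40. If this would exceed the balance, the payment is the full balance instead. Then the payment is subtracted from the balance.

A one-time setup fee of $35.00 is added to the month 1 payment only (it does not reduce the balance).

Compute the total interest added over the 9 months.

$1,427.76

# | Opening | Interest | Payment | Fee | End bal
1 | $6,345.78 | $158.64 | $158.64 | $35.00 | $6,345.78
2 | $6,345.78 | $158.64 | $1,028.40 | — | $5,476.02
3 | $5,476.02 | $158.64 | $1,028.40 | — | $4,606.26
4 | $4,606.26 | $158.64 | $1,028.40 | — | $3,736.50
5 | $3,736.50 | $158.64 | $1,028.40 | — | $2,866.74
6 | $2,866.74 | $158.64 | $1,028.40 | — | $1,996.98
7 | $1,996.98 | $158.64 | $1,028.40 | — | $1,127.22
8 | $1,127.22 | $158.64 | $1,028.40 | — | $257.46
9 | $257.46 | $158.64 | $416.10 | — | $0.00
Total interest: $158.64 + $158.64 + $158.64 + $158.64 + $158.64 + $158.64 + $158.64 + $158.64 + $158.64 = $1,427.76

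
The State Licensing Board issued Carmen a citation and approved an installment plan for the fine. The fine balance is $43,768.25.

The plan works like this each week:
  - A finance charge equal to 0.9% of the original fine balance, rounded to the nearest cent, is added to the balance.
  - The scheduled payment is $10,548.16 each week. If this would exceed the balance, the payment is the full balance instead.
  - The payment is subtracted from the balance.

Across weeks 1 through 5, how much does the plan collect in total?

# | Opening | Interest | Payment | End bal
1 | $43,768.25 | $393.91 | $10,548.16 | $33,614.00
2 | $33,614.00 | $393.91 | $10,548.16 | $23,459.75
3 | $23,459.75 | $393.91 | $10,548.16 | $13,305.50
4 | $13,305.50 | $393.91 | $10,548.16 | $3,151.25
5 | $3,151.25 | $393.91 | $3,545.16 | $0.00
Total paid: $45,737.80

$45,737.80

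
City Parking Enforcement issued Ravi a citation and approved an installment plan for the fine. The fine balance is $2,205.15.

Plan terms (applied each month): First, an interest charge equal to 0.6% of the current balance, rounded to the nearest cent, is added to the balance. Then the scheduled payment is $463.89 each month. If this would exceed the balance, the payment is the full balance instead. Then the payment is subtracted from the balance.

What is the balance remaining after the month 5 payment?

Month 1: $2,205.15 +$13.23 interest = $2,218.38; pay $463.89 → $1,754.49
Month 2: $1,754.49 +$10.53 interest = $1,765.02; pay $463.89 → $1,301.13
Month 3: $1,301.13 +$7.81 interest = $1,308.94; pay $463.89 → $845.05
Month 4: $845.05 +$5.07 interest = $850.12; pay $463.89 → $386.23
Month 5: $386.23 +$2.32 interest = $388.55; pay $388.55 → $0.00

$0.00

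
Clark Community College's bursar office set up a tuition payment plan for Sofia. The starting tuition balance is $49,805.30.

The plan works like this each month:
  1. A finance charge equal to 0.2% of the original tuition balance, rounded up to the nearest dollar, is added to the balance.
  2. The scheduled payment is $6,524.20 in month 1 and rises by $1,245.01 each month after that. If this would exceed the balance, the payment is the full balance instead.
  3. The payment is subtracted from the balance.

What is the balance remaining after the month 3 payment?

# | Opening | Interest | Payment | End bal
1 | $49,805.30 | $100.00 | $6,524.20 | $43,381.10
2 | $43,381.10 | $100.00 | $7,769.21 | $35,711.89
3 | $35,711.89 | $100.00 | $9,014.22 | $26,797.67

$26,797.67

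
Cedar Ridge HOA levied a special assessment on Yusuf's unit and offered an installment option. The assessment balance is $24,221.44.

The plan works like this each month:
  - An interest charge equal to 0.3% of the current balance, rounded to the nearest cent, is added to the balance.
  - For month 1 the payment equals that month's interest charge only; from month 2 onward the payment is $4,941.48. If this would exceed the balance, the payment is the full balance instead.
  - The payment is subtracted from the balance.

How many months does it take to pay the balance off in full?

6

Month 1: $24,221.44 +$72.66 interest = $24,294.10; pay $72.66 → $24,221.44
Month 2: $24,221.44 +$72.66 interest = $24,294.10; pay $4,941.48 → $19,352.62
Month 3: $19,352.62 +$58.06 interest = $19,410.68; pay $4,941.48 → $14,469.20
Month 4: $14,469.20 +$43.41 interest = $14,512.61; pay $4,941.48 → $9,571.13
Month 5: $9,571.13 +$28.71 interest = $9,599.84; pay $4,941.48 → $4,658.36
Month 6: $4,658.36 +$13.98 interest = $4,672.34; pay $4,672.34 → $0.00
Balance reaches $0.00 in month 6.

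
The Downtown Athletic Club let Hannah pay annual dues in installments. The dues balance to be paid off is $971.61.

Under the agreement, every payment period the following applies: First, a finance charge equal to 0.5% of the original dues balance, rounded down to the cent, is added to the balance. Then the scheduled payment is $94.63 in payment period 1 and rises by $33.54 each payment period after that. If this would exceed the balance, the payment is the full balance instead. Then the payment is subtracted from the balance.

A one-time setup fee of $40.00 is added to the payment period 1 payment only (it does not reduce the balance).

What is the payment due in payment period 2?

$128.17

# | Opening | Interest | Payment | Fee | End bal
1 | $971.61 | $4.85 | $94.63 | $40.00 | $881.83
2 | $881.83 | $4.85 | $128.17 | — | $758.51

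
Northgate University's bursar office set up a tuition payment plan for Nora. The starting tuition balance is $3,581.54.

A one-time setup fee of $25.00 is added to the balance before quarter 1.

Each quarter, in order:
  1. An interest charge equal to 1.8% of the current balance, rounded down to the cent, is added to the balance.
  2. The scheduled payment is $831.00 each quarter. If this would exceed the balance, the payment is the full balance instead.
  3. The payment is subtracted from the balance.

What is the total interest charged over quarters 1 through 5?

$184.16

Quarter 1: opening $3,606.54; interest $64.91 → $3,671.45; payment $831.00; balance $2,840.45
Quarter 2: opening $2,840.45; interest $51.12 → $2,891.57; payment $831.00; balance $2,060.57
Quarter 3: opening $2,060.57; interest $37.09 → $2,097.66; payment $831.00; balance $1,266.66
Quarter 4: opening $1,266.66; interest $22.79 → $1,289.45; payment $831.00; balance $458.45
Quarter 5: opening $458.45; interest $8.25 → $466.70; payment $466.70; balance $0.00
Total interest: $64.91 + $51.12 + $37.09 + $22.79 + $8.25 = $184.16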